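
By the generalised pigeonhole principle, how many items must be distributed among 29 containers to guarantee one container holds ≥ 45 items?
n = (45 − 1)·29 + 1 = 1277

By the generalised pigeonhole principle, to guarantee some box contains ≥ r objects we need more than (r − 1) · k objects total. Threshold: n = (r − 1) · k + 1. With r = 45 and k = 29: n = 44 · 29 + 1 = 1276 + 1 = 1277. For n = 1276 = 44 · 29, we can put exactly 44 objects in every box, avoiding 45 in any single one — so 1277 is tight.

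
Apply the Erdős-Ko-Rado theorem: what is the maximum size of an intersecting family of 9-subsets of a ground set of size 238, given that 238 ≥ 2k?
max |F| = C(237, 8) = 219082287590595

Erdős-Ko-Rado (1961): when n ≥ 2k, max |F| = C(n−1, k−1). The bound is attained by the star {A : i ∈ A} for any fixed i ∈ [n]. Here C(238−1, 9−1) = C(237, 8) = 219082287590595.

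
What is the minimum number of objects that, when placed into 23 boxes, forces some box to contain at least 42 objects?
n = (42 − 1)·23 + 1 = 944

By the generalised pigeonhole principle, to guarantee some box contains ≥ r objects we need more than (r − 1) · k objects total. Threshold: n = (r − 1) · k + 1. With r = 42 and k = 23: n = 41 · 23 + 1 = 943 + 1 = 944. For n = 943 = 41 · 23, we can put exactly 41 objects in every box, avoiding 42 in any single one — so 944 is tight.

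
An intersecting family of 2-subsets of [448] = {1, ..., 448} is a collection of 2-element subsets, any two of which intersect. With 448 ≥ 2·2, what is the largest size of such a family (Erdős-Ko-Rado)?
max |F| = C(447, 1) = 447

Erdős-Ko-Rado (1961): when n ≥ 2k, max |F| = C(n−1, k−1). The bound is attained by the star {A : i ∈ A} for any fixed i ∈ [n]. Here C(448−1, 2−1) = C(447, 1) = 447.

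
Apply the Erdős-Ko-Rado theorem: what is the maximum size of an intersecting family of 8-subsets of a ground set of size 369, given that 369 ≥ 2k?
max |F| = C(368, 7) = 171227641826384

The Erdős-Ko-Rado theorem states: for n ≥ 2k, an intersecting family of k-subsets of an n-element set has size at most C(n − 1, k − 1), with equality for 'star' families {A ⊆ [n] : |A| = k, i ∈ A} (fix an element i). For n = 369, k = 8: C(368, 7) = 171227641826384.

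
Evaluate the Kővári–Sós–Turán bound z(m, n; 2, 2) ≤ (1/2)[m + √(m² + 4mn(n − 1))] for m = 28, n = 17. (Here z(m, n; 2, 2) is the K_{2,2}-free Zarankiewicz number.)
z(28, 17; 2, 2) ≤ (1/2)[28 + √(28² + 4·28·17·16)] = (1/2)[28 + √31248] = 102.3855

Kővári–Sós–Turán: let r_1, ..., r_28 be the row sums and z = Σ r_i the total number of 1s. Each pair of columns can share at most one row with both entries 1 (else a 2×2 all-ones block appears), so Σ_i C(r_i, 2) ≤ C(17, 2) = 136. By convexity Σ_i C(r_i, 2) ≥ 28·C(z/28, 2) = z(z − 28)/(2·28), giving z² − 28z − 28·17·16 ≤ 0 and hence z ≤ (1/2)[28 + √(784 + 4·7616)] = (1/2)[28 + √31248] ≈ (1/2)(28 + 176.771) = 102.3855.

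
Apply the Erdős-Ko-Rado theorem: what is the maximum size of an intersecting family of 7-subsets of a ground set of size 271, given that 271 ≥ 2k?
max |F| = C(270, 6) = 508811728635

The Erdős-Ko-Rado theorem states: for n ≥ 2k, an intersecting family of k-subsets of an n-element set has size at most C(n − 1, k − 1), with equality for 'star' families {A ⊆ [n] : |A| = k, i ∈ A} (fix an element i). For n = 271, k = 7: C(270, 6) = 508811728635.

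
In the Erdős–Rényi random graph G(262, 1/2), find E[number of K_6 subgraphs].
E[# K_6] = C(262, 6) · (1/2)^C(6, 2) = 424067747649 / 2^15 ≈ 12941520.619171

For each 6-subset S of vertices (there are C(262, 6) = 424067747649 such S), let X_S = 1 if S induces a K_6 (all C(6, 2) = 15 edges present). Then P(X_S = 1) = (1/2)^15 = 1/32768. By linearity of expectation, E[# K_6] = C(262, 6) · (1/2)^15 = 424067747649 / 32768 ≈ 12941520.619171.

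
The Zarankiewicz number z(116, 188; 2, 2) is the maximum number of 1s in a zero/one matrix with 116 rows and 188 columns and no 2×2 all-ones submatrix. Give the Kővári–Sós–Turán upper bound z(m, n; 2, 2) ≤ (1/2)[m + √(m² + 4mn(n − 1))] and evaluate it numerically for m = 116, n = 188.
z(116, 188; 2, 2) ≤ (1/2)[116 + √(116² + 4·116·188·187)] = (1/2)[116 + √16325840] = 2078.2624

Kővári–Sós–Turán: let r_1, ..., r_116 be the row sums and z = Σ r_i the total number of 1s. Each pair of columns can share at most one row with both entries 1 (else a 2×2 all-ones block appears), so Σ_i C(r_i, 2) ≤ C(188, 2) = 17578. By convexity Σ_i C(r_i, 2) ≥ 116·C(z/116, 2) = z(z − 116)/(2·116), giving z² − 116z − 116·188·187 ≤ 0 and hence z ≤ (1/2)[116 + √(13456 + 4·4078096)] = (1/2)[116 + √16325840] ≈ (1/2)(116 + 4040.5247) = 2078.2624.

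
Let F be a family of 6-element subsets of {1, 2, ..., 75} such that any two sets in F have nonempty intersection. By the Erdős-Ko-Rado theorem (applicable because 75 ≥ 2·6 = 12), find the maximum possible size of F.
max |F| = C(74, 5) = 16108764

Erdős-Ko-Rado (1961): when n ≥ 2k, max |F| = C(n−1, k−1). The bound is attained by the star {A : i ∈ A} for any fixed i ∈ [n]. Here C(75−1, 6−1) = C(74, 5) = 16108764.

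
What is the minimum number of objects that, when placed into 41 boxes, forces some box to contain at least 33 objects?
n = (33 − 1)·41 + 1 = 1313

By the generalised pigeonhole principle, to guarantee some box contains ≥ r objects we need more than (r − 1) · k objects total. Threshold: n = (r − 1) · k + 1. With r = 33 and k = 41: n = 32 · 41 + 1 = 1312 + 1 = 1313. For n = 1312 = 32 · 41, we can put exactly 32 objects in every box, avoiding 33 in any single one — so 1313 is tight.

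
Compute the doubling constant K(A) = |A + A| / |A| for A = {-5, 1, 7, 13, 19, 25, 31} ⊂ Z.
K = |A + A| / |A| = 13/7

Enumerate A + A = {a + b : a, b ∈ A}. With |A| = 7, there are |A|^2 = 49 ordered sum pairs; collecting distinct values, A + A = {-10, -4, 2, 8, 14, 20, 26, 32, 38, 44, 50, 56, 62}, so |A + A| = 13. Thus K = 13/7. Here |A + A| = 2|A| − 1 = 13, the minimum possible — so K = 13/7 is minimal, which holds iff A is an arithmetic progression.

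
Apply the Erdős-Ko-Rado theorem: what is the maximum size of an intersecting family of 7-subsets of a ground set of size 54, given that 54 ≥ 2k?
max |F| = C(53, 6) = 22957480

Erdős-Ko-Rado (1961): when n ≥ 2k, max |F| = C(n−1, k−1). The bound is attained by the star {A : i ∈ A} for any fixed i ∈ [n]. Here C(54−1, 7−1) = C(53, 6) = 22957480.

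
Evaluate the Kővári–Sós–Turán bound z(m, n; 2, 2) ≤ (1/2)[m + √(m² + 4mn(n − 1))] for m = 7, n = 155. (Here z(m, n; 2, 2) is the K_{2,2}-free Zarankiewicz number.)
z(7, 155; 2, 2) ≤ (1/2)[7 + √(7² + 4·7·155·154)] = (1/2)[7 + √668409] = 412.2814

Kővári–Sós–Turán: let r_1, ..., r_7 be the row sums and z = Σ r_i the total number of 1s. Each pair of columns can share at most one row with both entries 1 (else a 2×2 all-ones block appears), so Σ_i C(r_i, 2) ≤ C(155, 2) = 11935. By convexity Σ_i C(r_i, 2) ≥ 7·C(z/7, 2) = z(z − 7)/(2·7), giving z² − 7z − 7·155·154 ≤ 0 and hence z ≤ (1/2)[7 + √(49 + 4·167090)] = (1/2)[7 + √668409] ≈ (1/2)(7 + 817.5628) = 412.2814.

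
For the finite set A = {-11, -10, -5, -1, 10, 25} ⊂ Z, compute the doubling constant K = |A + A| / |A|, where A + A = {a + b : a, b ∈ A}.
K = |A + A| / |A| = 20/6 = 10/3

Enumerate A + A = {a + b : a, b ∈ A}. With |A| = 6, there are |A|^2 = 36 ordered sum pairs; collecting distinct values, A + A = {-22, -21, -20, -16, -15, -12, -11, -10, -6, -2, -1, 0, 5, 9, 14, 15, 20, 24, 35, 50}, so |A + A| = 20. Thus K = 20/6 = 10/3. For comparison, the minimum possible |A + A| over all 6-element sets is 2·6 − 1 = 11 (so min K = 11/6), attained only by arithmetic progressions.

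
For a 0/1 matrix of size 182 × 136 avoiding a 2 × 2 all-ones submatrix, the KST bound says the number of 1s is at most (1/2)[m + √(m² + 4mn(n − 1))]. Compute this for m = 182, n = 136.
z(182, 136; 2, 2) ≤ (1/2)[182 + √(182² + 4·182·136·135)] = (1/2)[182 + √13399204] = 1921.2462

Kővári–Sós–Turán: let r_1, ..., r_182 be the row sums and z = Σ r_i the total number of 1s. Each pair of columns can share at most one row with both entries 1 (else a 2×2 all-ones block appears), so Σ_i C(r_i, 2) ≤ C(136, 2) = 9180. By convexity Σ_i C(r_i, 2) ≥ 182·C(z/182, 2) = z(z − 182)/(2·182), giving z² − 182z − 182·136·135 ≤ 0 and hence z ≤ (1/2)[182 + √(33124 + 4·3341520)] = (1/2)[182 + √13399204] ≈ (1/2)(182 + 3660.4923) = 1921.2462.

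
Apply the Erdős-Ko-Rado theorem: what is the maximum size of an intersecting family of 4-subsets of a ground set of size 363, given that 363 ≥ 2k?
max |F| = C(362, 3) = 7840920

Erdős-Ko-Rado (1961): when n ≥ 2k, max |F| = C(n−1, k−1). The bound is attained by the star {A : i ∈ A} for any fixed i ∈ [n]. Here C(363−1, 4−1) = C(362, 3) = 7840920.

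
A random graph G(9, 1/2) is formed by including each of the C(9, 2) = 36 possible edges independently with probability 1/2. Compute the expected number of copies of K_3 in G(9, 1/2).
E[# K_3] = C(9, 3) · (1/2)^C(3, 2) = 84 / 2^3 = 21/2 = 10.5

For each 3-subset S of vertices (there are C(9, 3) = 84 such S), let X_S = 1 if S induces a K_3 (all C(3, 2) = 3 edges present). Then P(X_S = 1) = (1/2)^3 = 1/8. By linearity of expectation, E[# K_3] = C(9, 3) · (1/2)^3 = 84 / 8 = 21/2 = 10.5.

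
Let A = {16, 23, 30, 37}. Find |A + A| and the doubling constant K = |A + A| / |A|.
K = |A + A| / |A| = 7/4

Enumerate A + A = {a + b : a, b ∈ A}. With |A| = 4, there are |A|^2 = 16 ordered sum pairs; collecting distinct values, A + A = {32, 39, 46, 53, 60, 67, 74}, so |A + A| = 7. Thus K = 7/4. Here |A + A| = 2|A| − 1 = 7, the minimum possible — so K = 7/4 is minimal, which holds iff A is an arithmetic progression.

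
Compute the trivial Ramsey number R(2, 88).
R(2, 88) = 88

R(2, k) = k for all k ≥ 2: in a 2-colouring of K_k, either some edge is red (a red K_2) or all edges are blue (a blue K_k). And K_{87} coloured all-blue has no blue K_88, so R(2, 88) > 87. Hence R(2, 88) = 88.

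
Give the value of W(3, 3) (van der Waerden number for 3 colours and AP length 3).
W(3, 3) = 27

This is a classical value, W(3, 3) = 27, established by combining an explicit 3-colouring of {1, ..., 26} with no monochromatic 3-AP (giving the lower bound W(3, 3) > 26) and a finite case analysis / exhaustive computer search showing every 3-colouring of {1, ..., 27} has such an AP.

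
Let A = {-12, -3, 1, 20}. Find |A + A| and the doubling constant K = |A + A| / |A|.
K = |A + A| / |A| = 10/4 = 5/2

Enumerate A + A = {a + b : a, b ∈ A}. With |A| = 4, there are |A|^2 = 16 ordered sum pairs; collecting distinct values, A + A = {-24, -15, -11, -6, -2, 2, 8, 17, 21, 40}, so |A + A| = 10. Thus K = 10/4 = 5/2. For comparison, the minimum possible |A + A| over all 4-element sets is 2·4 − 1 = 7 (so min K = 7/4), attained only by arithmetic progressions.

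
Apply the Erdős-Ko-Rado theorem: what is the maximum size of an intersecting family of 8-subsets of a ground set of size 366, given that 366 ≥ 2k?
max |F| = C(365, 7) = 161615517981060

The Erdős-Ko-Rado theorem states: for n ≥ 2k, an intersecting family of k-subsets of an n-element set has size at most C(n − 1, k − 1), with equality for 'star' families {A ⊆ [n] : |A| = k, i ∈ A} (fix an element i). For n = 366, k = 8: C(365, 7) = 161615517981060.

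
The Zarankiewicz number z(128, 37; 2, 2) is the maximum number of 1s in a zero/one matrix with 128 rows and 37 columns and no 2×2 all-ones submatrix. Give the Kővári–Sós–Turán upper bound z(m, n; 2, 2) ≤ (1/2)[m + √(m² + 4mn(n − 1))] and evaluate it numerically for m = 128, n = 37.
z(128, 37; 2, 2) ≤ (1/2)[128 + √(128² + 4·128·37·36)] = (1/2)[128 + √698368] = 481.8421

Kővári–Sós–Turán: let r_1, ..., r_128 be the row sums and z = Σ r_i the total number of 1s. Each pair of columns can share at most one row with both entries 1 (else a 2×2 all-ones block appears), so Σ_i C(r_i, 2) ≤ C(37, 2) = 666. By convexity Σ_i C(r_i, 2) ≥ 128·C(z/128, 2) = z(z − 128)/(2·128), giving z² − 128z − 128·37·36 ≤ 0 and hence z ≤ (1/2)[128 + √(16384 + 4·170496)] = (1/2)[128 + √698368] ≈ (1/2)(128 + 835.6842) = 481.8421.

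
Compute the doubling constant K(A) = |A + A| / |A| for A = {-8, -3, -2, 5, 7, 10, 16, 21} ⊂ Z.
K = |A + A| / |A| = 31/8

Enumerate A + A = {a + b : a, b ∈ A}. With |A| = 8, there are |A|^2 = 64 ordered sum pairs; collecting distinct values, A + A = {-16, -11, -10, -6, -5, -4, -3, -1, 2, 3, 4, 5, 7, 8, 10, 12, 13, 14, 15, 17, 18, 19, 20, 21, 23, 26, 28, 31, 32, 37, 42}, so |A + A| = 31. Thus K = 31/8. For comparison, the minimum possible |A + A| over all 8-element sets is 2·8 − 1 = 15 (so min K = 15/8), attained only by arithmetic progressions.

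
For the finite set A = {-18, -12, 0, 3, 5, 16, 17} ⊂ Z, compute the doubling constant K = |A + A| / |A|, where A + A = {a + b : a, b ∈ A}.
K = |A + A| / |A| = 27/7

Enumerate A + A = {a + b : a, b ∈ A}. With |A| = 7, there are |A|^2 = 49 ordered sum pairs; collecting distinct values, A + A = {-36, -30, -24, -18, -15, -13, -12, -9, -7, -2, -1, 0, 3, 4, 5, 6, 8, 10, 16, 17, 19, 20, 21, 22, 32, 33, 34}, so |A + A| = 27. Thus K = 27/7. For comparison, the minimum possible |A + A| over all 7-element sets is 2·7 − 1 = 13 (so min K = 13/7), attained only by arithmetic progressions.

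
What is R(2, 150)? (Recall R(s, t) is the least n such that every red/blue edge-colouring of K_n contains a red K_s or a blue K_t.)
R(2, 150) = 150

R(2, k) = k for all k ≥ 2: in a 2-colouring of K_k, either some edge is red (a red K_2) or all edges are blue (a blue K_k). And K_{149} coloured all-blue has no blue K_150, so R(2, 150) > 149. Hence R(2, 150) = 150.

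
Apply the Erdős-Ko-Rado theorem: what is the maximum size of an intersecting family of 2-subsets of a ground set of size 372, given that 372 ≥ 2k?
max |F| = C(371, 1) = 371

Erdős-Ko-Rado (1961): when n ≥ 2k, max |F| = C(n−1, k−1). The bound is attained by the star {A : i ∈ A} for any fixed i ∈ [n]. Here C(372−1, 2−1) = C(371, 1) = 371.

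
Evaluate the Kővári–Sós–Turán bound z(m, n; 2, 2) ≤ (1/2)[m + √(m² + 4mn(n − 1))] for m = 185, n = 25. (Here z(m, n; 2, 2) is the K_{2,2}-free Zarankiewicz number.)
z(185, 25; 2, 2) ≤ (1/2)[185 + √(185² + 4·185·25·24)] = (1/2)[185 + √478225] = 438.2691

Kővári–Sós–Turán: let r_1, ..., r_185 be the row sums and z = Σ r_i the total number of 1s. Each pair of columns can share at most one row with both entries 1 (else a 2×2 all-ones block appears), so Σ_i C(r_i, 2) ≤ C(25, 2) = 300. By convexity Σ_i C(r_i, 2) ≥ 185·C(z/185, 2) = z(z − 185)/(2·185), giving z² − 185z − 185·25·24 ≤ 0 and hence z ≤ (1/2)[185 + √(34225 + 4·111000)] = (1/2)[185 + √478225] ≈ (1/2)(185 + 691.5381) = 438.2691.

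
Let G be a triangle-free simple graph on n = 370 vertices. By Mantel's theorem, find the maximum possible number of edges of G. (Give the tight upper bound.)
ex(370, K_3) = ⌊370^2/4⌋ = 34225

Mantel (1907): a triangle-free graph on n vertices has at most ⌊n^2/4⌋ edges, with equality for the complete bipartite graph K_{⌊n/2⌋, ⌈n/2⌉}. For n = 370: ⌊370^2/4⌋ = ⌊136900/4⌋ = 34225. The extremal graph is K_{185, 185}, which has 185·185 = 34225 edges.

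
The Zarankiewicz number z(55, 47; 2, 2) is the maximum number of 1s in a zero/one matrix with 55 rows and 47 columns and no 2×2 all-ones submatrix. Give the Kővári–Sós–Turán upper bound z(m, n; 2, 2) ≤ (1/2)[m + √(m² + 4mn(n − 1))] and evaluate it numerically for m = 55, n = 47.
z(55, 47; 2, 2) ≤ (1/2)[55 + √(55² + 4·55·47·46)] = (1/2)[55 + √478665] = 373.4281

Kővári–Sós–Turán: let r_1, ..., r_55 be the row sums and z = Σ r_i the total number of 1s. Each pair of columns can share at most one row with both entries 1 (else a 2×2 all-ones block appears), so Σ_i C(r_i, 2) ≤ C(47, 2) = 1081. By convexity Σ_i C(r_i, 2) ≥ 55·C(z/55, 2) = z(z − 55)/(2·55), giving z² − 55z − 55·47·46 ≤ 0 and hence z ≤ (1/2)[55 + √(3025 + 4·118910)] = (1/2)[55 + √478665] ≈ (1/2)(55 + 691.8562) = 373.4281.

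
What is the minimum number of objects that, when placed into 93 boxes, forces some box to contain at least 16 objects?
n = (16 − 1)·93 + 1 = 1396

By the generalised pigeonhole principle, to guarantee some box contains ≥ r objects we need more than (r − 1) · k objects total. Threshold: n = (r − 1) · k + 1. With r = 16 and k = 93: n = 15 · 93 + 1 = 1395 + 1 = 1396. For n = 1395 = 15 · 93, we can put exactly 15 objects in every box, avoiding 16 in any single one — so 1396 is tight.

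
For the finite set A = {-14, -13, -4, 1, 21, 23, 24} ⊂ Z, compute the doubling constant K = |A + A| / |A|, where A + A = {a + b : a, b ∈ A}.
K = |A + A| / |A| = 27/7

Enumerate A + A = {a + b : a, b ∈ A}. With |A| = 7, there are |A|^2 = 49 ordered sum pairs; collecting distinct values, A + A = {-28, -27, -26, -18, -17, -13, -12, -8, -3, 2, 7, 8, 9, 10, 11, 17, 19, 20, 22, 24, 25, 42, 44, 45, 46, 47, 48}, so |A + A| = 27. Thus K = 27/7. For comparison, the minimum possible |A + A| over all 7-element sets is 2·7 − 1 = 13 (so min K = 13/7), attained only by arithmetic progressions.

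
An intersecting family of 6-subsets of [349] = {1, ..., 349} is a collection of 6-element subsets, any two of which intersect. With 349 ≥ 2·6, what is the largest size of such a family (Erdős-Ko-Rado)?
max |F| = C(348, 5) = 41321978664

Erdős-Ko-Rado (1961): when n ≥ 2k, max |F| = C(n−1, k−1). The bound is attained by the star {A : i ∈ A} for any fixed i ∈ [n]. Here C(349−1, 6−1) = C(348, 5) = 41321978664.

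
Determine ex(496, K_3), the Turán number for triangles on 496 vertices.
ex(496, K_3) = ⌊496^2/4⌋ = 61504

Mantel (1907): a triangle-free graph on n vertices has at most ⌊n^2/4⌋ edges, with equality for the complete bipartite graph K_{⌊n/2⌋, ⌈n/2⌉}. For n = 496: ⌊496^2/4⌋ = ⌊246016/4⌋ = 61504. The extremal graph is K_{248, 248}, which has 248·248 = 61504 edges.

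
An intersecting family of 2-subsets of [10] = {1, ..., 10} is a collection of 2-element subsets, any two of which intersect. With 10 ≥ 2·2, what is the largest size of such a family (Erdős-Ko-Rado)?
max |F| = C(9, 1) = 9

Erdős-Ko-Rado (1961): when n ≥ 2k, max |F| = C(n−1, k−1). The bound is attained by the star {A : i ∈ A} for any fixed i ∈ [n]. Here C(10−1, 2−1) = C(9, 1) = 9.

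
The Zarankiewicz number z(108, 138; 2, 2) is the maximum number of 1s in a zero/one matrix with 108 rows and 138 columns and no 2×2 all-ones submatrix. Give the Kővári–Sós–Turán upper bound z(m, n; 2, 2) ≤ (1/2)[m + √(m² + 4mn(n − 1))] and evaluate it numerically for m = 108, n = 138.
z(108, 138; 2, 2) ≤ (1/2)[108 + √(108² + 4·108·138·137)] = (1/2)[108 + √8179056] = 1483.9524

Kővári–Sós–Turán: let r_1, ..., r_108 be the row sums and z = Σ r_i the total number of 1s. Each pair of columns can share at most one row with both entries 1 (else a 2×2 all-ones block appears), so Σ_i C(r_i, 2) ≤ C(138, 2) = 9453. By convexity Σ_i C(r_i, 2) ≥ 108·C(z/108, 2) = z(z − 108)/(2·108), giving z² − 108z − 108·138·137 ≤ 0 and hence z ≤ (1/2)[108 + √(11664 + 4·2041848)] = (1/2)[108 + √8179056] ≈ (1/2)(108 + 2859.9049) = 1483.9524.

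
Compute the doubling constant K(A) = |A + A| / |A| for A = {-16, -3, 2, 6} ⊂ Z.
K = |A + A| / |A| = 10/4 = 5/2

Enumerate A + A = {a + b : a, b ∈ A}. With |A| = 4, there are |A|^2 = 16 ordered sum pairs; collecting distinct values, A + A = {-32, -19, -14, -10, -6, -1, 3, 4, 8, 12}, so |A + A| = 10. Thus K = 10/4 = 5/2. For comparison, the minimum possible |A + A| over all 4-element sets is 2·4 − 1 = 7 (so min K = 7/4), attained only by arithmetic progressions.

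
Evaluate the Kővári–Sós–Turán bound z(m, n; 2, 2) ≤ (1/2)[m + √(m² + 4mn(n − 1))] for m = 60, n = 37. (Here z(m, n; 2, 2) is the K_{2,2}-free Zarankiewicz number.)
z(60, 37; 2, 2) ≤ (1/2)[60 + √(60² + 4·60·37·36)] = (1/2)[60 + √323280] = 314.2886

Kővári–Sós–Turán: let r_1, ..., r_60 be the row sums and z = Σ r_i the total number of 1s. Each pair of columns can share at most one row with both entries 1 (else a 2×2 all-ones block appears), so Σ_i C(r_i, 2) ≤ C(37, 2) = 666. By convexity Σ_i C(r_i, 2) ≥ 60·C(z/60, 2) = z(z − 60)/(2·60), giving z² − 60z − 60·37·36 ≤ 0 and hence z ≤ (1/2)[60 + √(3600 + 4·79920)] = (1/2)[60 + √323280] ≈ (1/2)(60 + 568.5772) = 314.2886.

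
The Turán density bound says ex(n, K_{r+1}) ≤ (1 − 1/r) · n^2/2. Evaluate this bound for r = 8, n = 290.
Turán density bound = (7/8) · 290^2/2 = 147175/4 ≈ 36793.75

Turán's theorem: ex(n, K_{r+1}) is achieved by the complete r-partite Turán graph T(n, r) with parts as balanced as possible, and is at most (1 − 1/r) · n^2/2. For r = 8, n = 290: the density bound is (7/8) · 84100/2 = 147175/4 ≈ 36793.75. The integer-valued extremum is e(T(290, 8)) = 36793, which is strictly less than the density bound 147175/4 since 8 ∤ 290 (the parts of T(290, 8) cannot all be equal).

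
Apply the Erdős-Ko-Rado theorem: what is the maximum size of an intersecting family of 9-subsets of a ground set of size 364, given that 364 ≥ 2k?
max |F| = C(363, 8) = 6918310730493657

The Erdős-Ko-Rado theorem states: for n ≥ 2k, an intersecting family of k-subsets of an n-element set has size at most C(n − 1, k − 1), with equality for 'star' families {A ⊆ [n] : |A| = k, i ∈ A} (fix an element i). For n = 364, k = 9: C(363, 8) = 6918310730493657.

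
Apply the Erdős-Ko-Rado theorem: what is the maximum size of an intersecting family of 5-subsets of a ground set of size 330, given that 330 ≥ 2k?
max |F| = C(329, 4) = 479318126

Erdős-Ko-Rado (1961): when n ≥ 2k, max |F| = C(n−1, k−1). The bound is attained by the star {A : i ∈ A} for any fixed i ∈ [n]. Here C(330−1, 5−1) = C(329, 4) = 479318126.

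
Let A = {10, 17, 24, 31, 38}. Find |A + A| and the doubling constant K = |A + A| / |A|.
K = |A + A| / |A| = 9/5

Enumerate A + A = {a + b : a, b ∈ A}. With |A| = 5, there are |A|^2 = 25 ordered sum pairs; collecting distinct values, A + A = {20, 27, 34, 41, 48, 55, 62, 69, 76}, so |A + A| = 9. Thus K = 9/5. Here |A + A| = 2|A| − 1 = 9, the minimum possible — so K = 9/5 is minimal, which holds iff A is an arithmetic progression.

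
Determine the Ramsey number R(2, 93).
R(2, 93) = 93

R(2, k) = k for all k ≥ 2: in a 2-colouring of K_k, either some edge is red (a red K_2) or all edges are blue (a blue K_k). And K_{92} coloured all-blue has no blue K_93, so R(2, 93) > 92. Hence R(2, 93) = 93.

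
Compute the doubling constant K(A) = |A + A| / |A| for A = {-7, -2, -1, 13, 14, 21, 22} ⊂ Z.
K = |A + A| / |A| = 25/7

Enumerate A + A = {a + b : a, b ∈ A}. With |A| = 7, there are |A|^2 = 49 ordered sum pairs; collecting distinct values, A + A = {-14, -9, -8, -4, -3, -2, 6, 7, 11, 12, 13, 14, 15, 19, 20, 21, 26, 27, 28, 34, 35, 36, 42, 43, 44}, so |A + A| = 25. Thus K = 25/7. For comparison, the minimum possible |A + A| over all 7-element sets is 2·7 − 1 = 13 (so min K = 13/7), attained only by arithmetic progressions.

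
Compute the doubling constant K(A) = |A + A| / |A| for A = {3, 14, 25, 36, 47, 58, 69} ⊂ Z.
K = |A + A| / |A| = 13/7

Enumerate A + A = {a + b : a, b ∈ A}. With |A| = 7, there are |A|^2 = 49 ordered sum pairs; collecting distinct values, A + A = {6, 17, 28, 39, 50, 61, 72, 83, 94, 105, 116, 127, 138}, so |A + A| = 13. Thus K = 13/7. Here |A + A| = 2|A| − 1 = 13, the minimum possible — so K = 13/7 is minimal, which holds iff A is an arithmetic progression.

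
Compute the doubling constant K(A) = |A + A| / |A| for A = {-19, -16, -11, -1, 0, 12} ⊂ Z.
K = |A + A| / |A| = 21/6 = 7/2

Enumerate A + A = {a + b : a, b ∈ A}. With |A| = 6, there are |A|^2 = 36 ordered sum pairs; collecting distinct values, A + A = {-38, -35, -32, -30, -27, -22, -20, -19, -17, -16, -12, -11, -7, -4, -2, -1, 0, 1, 11, 12, 24}, so |A + A| = 21. Thus K = 21/6 = 7/2. For comparison, the minimum possible |A + A| over all 6-element sets is 2·6 − 1 = 11 (so min K = 11/6), attained only by arithmetic progressions.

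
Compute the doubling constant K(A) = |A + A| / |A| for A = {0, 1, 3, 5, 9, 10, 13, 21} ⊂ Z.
K = |A + A| / |A| = 28/8 = 7/2

Enumerate A + A = {a + b : a, b ∈ A}. With |A| = 8, there are |A|^2 = 64 ordered sum pairs; collecting distinct values, A + A = {0, 1, 2, 3, 4, 5, 6, 8, 9, 10, 11, 12, 13, 14, 15, 16, 18, 19, 20, 21, 22, 23, 24, 26, 30, 31, 34, 42}, so |A + A| = 28. Thus K = 28/8 = 7/2. For comparison, the minimum possible |A + A| over all 8-element sets is 2·8 − 1 = 15 (so min K = 15/8), attained only by arithmetic progressions.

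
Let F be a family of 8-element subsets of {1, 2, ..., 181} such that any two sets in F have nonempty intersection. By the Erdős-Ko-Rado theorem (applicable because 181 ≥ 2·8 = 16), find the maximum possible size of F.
max |F| = C(180, 7) = 1079414463600

Erdős-Ko-Rado (1961): when n ≥ 2k, max |F| = C(n−1, k−1). The bound is attained by the star {A : i ∈ A} for any fixed i ∈ [n]. Here C(181−1, 8−1) = C(180, 7) = 1079414463600.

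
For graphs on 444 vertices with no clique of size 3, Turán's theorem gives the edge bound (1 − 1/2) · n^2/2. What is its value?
Turán density bound = (1/2) · 444^2/2 = 49284

Turán's theorem: ex(n, K_{r+1}) is achieved by the complete r-partite Turán graph T(n, r) with parts as balanced as possible, and is at most (1 − 1/r) · n^2/2. For r = 2, n = 444: the density bound is (1/2) · 197136/2 = 49284. Since 2 ∣ 444, the Turán graph T(444, 2) has parts of equal size 222, and its edge count e(T(444, 2)) = 49284 attains the density bound exactly.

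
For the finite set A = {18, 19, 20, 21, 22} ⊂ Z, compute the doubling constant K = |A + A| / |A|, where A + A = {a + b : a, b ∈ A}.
K = |A + A| / |A| = 9/5

Enumerate A + A = {a + b : a, b ∈ A}. With |A| = 5, there are |A|^2 = 25 ordered sum pairs; collecting distinct values, A + A = {36, 37, 38, 39, 40, 41, 42, 43, 44}, so |A + A| = 9. Thus K = 9/5. Here |A + A| = 2|A| − 1 = 9, the minimum possible — so K = 9/5 is minimal, which holds iff A is an arithmetic progression.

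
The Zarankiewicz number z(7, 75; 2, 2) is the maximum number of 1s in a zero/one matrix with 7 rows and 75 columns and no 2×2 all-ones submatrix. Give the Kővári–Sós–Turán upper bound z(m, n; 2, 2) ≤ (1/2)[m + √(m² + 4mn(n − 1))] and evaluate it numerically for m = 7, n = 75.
z(7, 75; 2, 2) ≤ (1/2)[7 + √(7² + 4·7·75·74)] = (1/2)[7 + √155449] = 200.6351

Kővári–Sós–Turán: let r_1, ..., r_7 be the row sums and z = Σ r_i the total number of 1s. Each pair of columns can share at most one row with both entries 1 (else a 2×2 all-ones block appears), so Σ_i C(r_i, 2) ≤ C(75, 2) = 2775. By convexity Σ_i C(r_i, 2) ≥ 7·C(z/7, 2) = z(z − 7)/(2·7), giving z² − 7z − 7·75·74 ≤ 0 and hence z ≤ (1/2)[7 + √(49 + 4·38850)] = (1/2)[7 + √155449] ≈ (1/2)(7 + 394.2702) = 200.6351.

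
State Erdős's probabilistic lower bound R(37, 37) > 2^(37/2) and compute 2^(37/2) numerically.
2^(37/2) = 370727.6001; so R(37, 37) > 370727.6001

Colour each edge of K_n uniformly at random with red/blue. The expected number of monochromatic K_37 is C(n, 37) · 2 · 2^(−C(37,2)). If C(n, 37) · 2^(1 − C(37,2)) < 1, then with positive probability no monochromatic K_37 exists, so R(37, 37) > n. The standard estimate C(n, 37) ≤ n^37/37! shows this inequality holds whenever n ≤ 2^(37/2) (since 37! · 2^(C(37,2) − 1) > 2^(37^2/2) ≥ n^37). Hence R(37, 37) > 2^(37/2) = 370727.6001.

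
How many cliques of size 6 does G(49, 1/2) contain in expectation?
E[# K_6] = C(49, 6) · (1/2)^C(6, 2) = 13983816 / 2^15 = 1747977/4096 ≈ 426.752197

For each 6-subset S of vertices (there are C(49, 6) = 13983816 such S), let X_S = 1 if S induces a K_6 (all C(6, 2) = 15 edges present). Then P(X_S = 1) = (1/2)^15 = 1/32768. By linearity of expectation, E[# K_6] = C(49, 6) · (1/2)^15 = 13983816 / 32768 = 1747977/4096 ≈ 426.752197.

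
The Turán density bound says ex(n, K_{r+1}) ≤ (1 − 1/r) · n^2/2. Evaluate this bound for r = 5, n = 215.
Turán density bound = (4/5) · 215^2/2 = 18490

Turán's theorem: ex(n, K_{r+1}) is achieved by the complete r-partite Turán graph T(n, r) with parts as balanced as possible, and is at most (1 − 1/r) · n^2/2. For r = 5, n = 215: the density bound is (4/5) · 46225/2 = 18490. Since 5 ∣ 215, the Turán graph T(215, 5) has parts of equal size 43, and its edge count e(T(215, 5)) = 18490 attains the density bound exactly.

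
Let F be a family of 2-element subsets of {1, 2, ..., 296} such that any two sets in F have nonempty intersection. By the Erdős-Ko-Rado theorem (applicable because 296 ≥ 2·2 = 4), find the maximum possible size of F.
max |F| = C(295, 1) = 295

The Erdős-Ko-Rado theorem states: for n ≥ 2k, an intersecting family of k-subsets of an n-element set has size at most C(n − 1, k − 1), with equality for 'star' families {A ⊆ [n] : |A| = k, i ∈ A} (fix an element i). For n = 296, k = 2: C(295, 1) = 295.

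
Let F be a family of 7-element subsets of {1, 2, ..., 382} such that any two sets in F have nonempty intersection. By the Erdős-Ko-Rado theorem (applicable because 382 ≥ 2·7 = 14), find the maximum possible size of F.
max |F| = C(381, 6) = 4083534986076

The Erdős-Ko-Rado theorem states: for n ≥ 2k, an intersecting family of k-subsets of an n-element set has size at most C(n − 1, k − 1), with equality for 'star' families {A ⊆ [n] : |A| = k, i ∈ A} (fix an element i). For n = 382, k = 7: C(381, 6) = 4083534986076.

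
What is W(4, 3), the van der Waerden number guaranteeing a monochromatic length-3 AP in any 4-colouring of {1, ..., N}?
W(4, 3) = 76

This is a classical value, W(4, 3) = 76, established by combining an explicit 4-colouring of {1, ..., 75} with no monochromatic 3-AP (giving the lower bound W(4, 3) > 75) and a finite case analysis / exhaustive computer search showing every 4-colouring of {1, ..., 76} has such an AP.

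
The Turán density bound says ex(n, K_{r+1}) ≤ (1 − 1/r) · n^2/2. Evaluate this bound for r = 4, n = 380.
Turán density bound = (3/4) · 380^2/2 = 54150

Turán's theorem: ex(n, K_{r+1}) is achieved by the complete r-partite Turán graph T(n, r) with parts as balanced as possible, and is at most (1 − 1/r) · n^2/2. For r = 4, n = 380: the density bound is (3/4) · 144400/2 = 54150. Since 4 ∣ 380, the Turán graph T(380, 4) has parts of equal size 95, and its edge count e(T(380, 4)) = 54150 attains the density bound exactly.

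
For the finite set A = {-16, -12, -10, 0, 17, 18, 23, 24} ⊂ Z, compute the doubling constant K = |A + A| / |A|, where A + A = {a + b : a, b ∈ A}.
K = |A + A| / |A| = 33/8

Enumerate A + A = {a + b : a, b ∈ A}. With |A| = 8, there are |A|^2 = 64 ordered sum pairs; collecting distinct values, A + A = {-32, -28, -26, -24, -22, -20, -16, -12, -10, 0, 1, 2, 5, 6, 7, 8, 11, 12, 13, 14, 17, 18, 23, 24, 34, 35, 36, 40, 41, 42, 46, 47, 48}, so |A + A| = 33. Thus K = 33/8. For comparison, the minimum possible |A + A| over all 8-element sets is 2·8 − 1 = 15 (so min K = 15/8), attained only by arithmetic progressions.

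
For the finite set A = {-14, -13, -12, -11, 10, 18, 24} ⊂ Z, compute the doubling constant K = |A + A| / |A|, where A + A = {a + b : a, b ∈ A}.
K = |A + A| / |A| = 25/7

Enumerate A + A = {a + b : a, b ∈ A}. With |A| = 7, there are |A|^2 = 49 ordered sum pairs; collecting distinct values, A + A = {-28, -27, -26, -25, -24, -23, -22, -4, -3, -2, -1, 4, 5, 6, 7, 10, 11, 12, 13, 20, 28, 34, 36, 42, 48}, so |A + A| = 25. Thus K = 25/7. For comparison, the minimum possible |A + A| over all 7-element sets is 2·7 − 1 = 13 (so min K = 13/7), attained only by arithmetic progressions.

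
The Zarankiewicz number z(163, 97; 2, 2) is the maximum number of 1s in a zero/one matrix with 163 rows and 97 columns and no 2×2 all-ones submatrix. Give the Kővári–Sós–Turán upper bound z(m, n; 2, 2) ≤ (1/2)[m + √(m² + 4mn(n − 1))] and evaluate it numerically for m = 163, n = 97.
z(163, 97; 2, 2) ≤ (1/2)[163 + √(163² + 4·163·97·96)] = (1/2)[163 + √6097993] = 1316.2057

Kővári–Sós–Turán: let r_1, ..., r_163 be the row sums and z = Σ r_i the total number of 1s. Each pair of columns can share at most one row with both entries 1 (else a 2×2 all-ones block appears), so Σ_i C(r_i, 2) ≤ C(97, 2) = 4656. By convexity Σ_i C(r_i, 2) ≥ 163·C(z/163, 2) = z(z − 163)/(2·163), giving z² − 163z − 163·97·96 ≤ 0 and hence z ≤ (1/2)[163 + √(26569 + 4·1517856)] = (1/2)[163 + √6097993] ≈ (1/2)(163 + 2469.4115) = 1316.2057.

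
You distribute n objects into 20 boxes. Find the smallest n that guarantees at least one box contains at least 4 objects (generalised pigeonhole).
n = (4 − 1)·20 + 1 = 61

By the generalised pigeonhole principle, to guarantee some box contains ≥ r objects we need more than (r − 1) · k objects total. Threshold: n = (r − 1) · k + 1. With r = 4 and k = 20: n = 3 · 20 + 1 = 60 + 1 = 61. For n = 60 = 3 · 20, we can put exactly 3 objects in every box, avoiding 4 in any single one — so 61 is tight.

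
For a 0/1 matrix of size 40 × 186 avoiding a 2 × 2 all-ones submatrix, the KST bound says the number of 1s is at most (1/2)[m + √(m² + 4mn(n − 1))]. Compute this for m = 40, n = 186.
z(40, 186; 2, 2) ≤ (1/2)[40 + √(40² + 4·40·186·185)] = (1/2)[40 + √5507200] = 1193.3712

Kővári–Sós–Turán: let r_1, ..., r_40 be the row sums and z = Σ r_i the total number of 1s. Each pair of columns can share at most one row with both entries 1 (else a 2×2 all-ones block appears), so Σ_i C(r_i, 2) ≤ C(186, 2) = 17205. By convexity Σ_i C(r_i, 2) ≥ 40·C(z/40, 2) = z(z − 40)/(2·40), giving z² − 40z − 40·186·185 ≤ 0 and hence z ≤ (1/2)[40 + √(1600 + 4·1376400)] = (1/2)[40 + √5507200] ≈ (1/2)(40 + 2346.7424) = 1193.3712.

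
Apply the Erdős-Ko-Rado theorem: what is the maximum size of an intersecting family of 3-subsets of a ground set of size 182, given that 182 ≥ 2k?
max |F| = C(181, 2) = 16290

The Erdős-Ko-Rado theorem states: for n ≥ 2k, an intersecting family of k-subsets of an n-element set has size at most C(n − 1, k − 1), with equality for 'star' families {A ⊆ [n] : |A| = k, i ∈ A} (fix an element i). For n = 182, k = 3: C(181, 2) = 16290.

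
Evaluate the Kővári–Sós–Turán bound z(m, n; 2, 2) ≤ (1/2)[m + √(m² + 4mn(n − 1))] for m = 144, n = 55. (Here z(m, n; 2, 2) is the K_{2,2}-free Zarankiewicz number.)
z(144, 55; 2, 2) ≤ (1/2)[144 + √(144² + 4·144·55·54)] = (1/2)[144 + √1731456] = 729.924

Kővári–Sós–Turán: let r_1, ..., r_144 be the row sums and z = Σ r_i the total number of 1s. Each pair of columns can share at most one row with both entries 1 (else a 2×2 all-ones block appears), so Σ_i C(r_i, 2) ≤ C(55, 2) = 1485. By convexity Σ_i C(r_i, 2) ≥ 144·C(z/144, 2) = z(z − 144)/(2·144), giving z² − 144z − 144·55·54 ≤ 0 and hence z ≤ (1/2)[144 + √(20736 + 4·427680)] = (1/2)[144 + √1731456] ≈ (1/2)(144 + 1315.848) = 729.924.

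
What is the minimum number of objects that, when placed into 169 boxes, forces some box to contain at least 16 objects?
n = (16 − 1)·169 + 1 = 2536

By the generalised pigeonhole principle, to guarantee some box contains ≥ r objects we need more than (r − 1) · k objects total. Threshold: n = (r − 1) · k + 1. With r = 16 and k = 169: n = 15 · 169 + 1 = 2535 + 1 = 2536. For n = 2535 = 15 · 169, we can put exactly 15 objects in every box, avoiding 16 in any single one — so 2536 is tight.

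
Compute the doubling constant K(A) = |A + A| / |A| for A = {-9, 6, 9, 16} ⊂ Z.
K = |A + A| / |A| = 10/4 = 5/2

Enumerate A + A = {a + b : a, b ∈ A}. With |A| = 4, there are |A|^2 = 16 ordered sum pairs; collecting distinct values, A + A = {-18, -3, 0, 7, 12, 15, 18, 22, 25, 32}, so |A + A| = 10. Thus K = 10/4 = 5/2. For comparison, the minimum possible |A + A| over all 4-element sets is 2·4 − 1 = 7 (so min K = 7/4), attained only by arithmetic progressions.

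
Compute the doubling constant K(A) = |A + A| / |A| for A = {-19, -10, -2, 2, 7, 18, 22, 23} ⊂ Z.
K = |A + A| / |A| = 32/8 = 4

Enumerate A + A = {a + b : a, b ∈ A}. With |A| = 8, there are |A|^2 = 64 ordered sum pairs; collecting distinct values, A + A = {-38, -29, -21, -20, -17, -12, -8, -4, -3, -1, 0, 3, 4, 5, 8, 9, 12, 13, 14, 16, 20, 21, 24, 25, 29, 30, 36, 40, 41, 44, 45, 46}, so |A + A| = 32. Thus K = 32/8 = 4. For comparison, the minimum possible |A + A| over all 8-element sets is 2·8 − 1 = 15 (so min K = 15/8), attained only by arithmetic progressions.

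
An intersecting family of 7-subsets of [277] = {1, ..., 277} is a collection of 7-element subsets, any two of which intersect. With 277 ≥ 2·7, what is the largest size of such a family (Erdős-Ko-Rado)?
max |F| = C(276, 6) = 581246946280

Erdős-Ko-Rado (1961): when n ≥ 2k, max |F| = C(n−1, k−1). The bound is attained by the star {A : i ∈ A} for any fixed i ∈ [n]. Here C(277−1, 7−1) = C(276, 6) = 581246946280.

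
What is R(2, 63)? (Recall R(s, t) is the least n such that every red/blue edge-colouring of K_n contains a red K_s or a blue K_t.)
R(2, 63) = 63

R(2, k) = k for all k ≥ 2: in a 2-colouring of K_k, either some edge is red (a red K_2) or all edges are blue (a blue K_k). And K_{62} coloured all-blue has no blue K_63, so R(2, 63) > 62. Hence R(2, 63) = 63.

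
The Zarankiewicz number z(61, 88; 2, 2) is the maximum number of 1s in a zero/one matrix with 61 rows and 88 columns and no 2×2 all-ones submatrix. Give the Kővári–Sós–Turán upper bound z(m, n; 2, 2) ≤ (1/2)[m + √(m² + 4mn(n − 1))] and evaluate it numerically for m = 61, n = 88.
z(61, 88; 2, 2) ≤ (1/2)[61 + √(61² + 4·61·88·87)] = (1/2)[61 + √1871785] = 714.566

Kővári–Sós–Turán: let r_1, ..., r_61 be the row sums and z = Σ r_i the total number of 1s. Each pair of columns can share at most one row with both entries 1 (else a 2×2 all-ones block appears), so Σ_i C(r_i, 2) ≤ C(88, 2) = 3828. By convexity Σ_i C(r_i, 2) ≥ 61·C(z/61, 2) = z(z − 61)/(2·61), giving z² − 61z − 61·88·87 ≤ 0 and hence z ≤ (1/2)[61 + √(3721 + 4·467016)] = (1/2)[61 + √1871785] ≈ (1/2)(61 + 1368.1319) = 714.566.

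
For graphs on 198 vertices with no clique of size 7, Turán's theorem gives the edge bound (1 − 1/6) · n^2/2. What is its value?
Turán density bound = (5/6) · 198^2/2 = 16335

Turán's theorem: ex(n, K_{r+1}) is achieved by the complete r-partite Turán graph T(n, r) with parts as balanced as possible, and is at most (1 − 1/r) · n^2/2. For r = 6, n = 198: the density bound is (5/6) · 39204/2 = 16335. Since 6 ∣ 198, the Turán graph T(198, 6) has parts of equal size 33, and its edge count e(T(198, 6)) = 16335 attains the density bound exactly.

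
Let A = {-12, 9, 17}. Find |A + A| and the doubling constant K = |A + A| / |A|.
K = |A + A| / |A| = 6/3 = 2

Enumerate A + A = {a + b : a, b ∈ A}. With |A| = 3, there are |A|^2 = 9 ordered sum pairs; collecting distinct values, A + A = {-24, -3, 5, 18, 26, 34}, so |A + A| = 6. Thus K = 6/3 = 2. For comparison, the minimum possible |A + A| over all 3-element sets is 2·3 − 1 = 5 (so min K = 5/3), attained only by arithmetic progressions.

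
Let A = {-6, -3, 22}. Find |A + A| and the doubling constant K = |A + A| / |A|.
K = |A + A| / |A| = 6/3 = 2

Enumerate A + A = {a + b : a, b ∈ A}. With |A| = 3, there are |A|^2 = 9 ordered sum pairs; collecting distinct values, A + A = {-12, -9, -6, 16, 19, 44}, so |A + A| = 6. Thus K = 6/3 = 2. For comparison, the minimum possible |A + A| over all 3-element sets is 2·3 − 1 = 5 (so min K = 5/3), attained only by arithmetic progressions.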